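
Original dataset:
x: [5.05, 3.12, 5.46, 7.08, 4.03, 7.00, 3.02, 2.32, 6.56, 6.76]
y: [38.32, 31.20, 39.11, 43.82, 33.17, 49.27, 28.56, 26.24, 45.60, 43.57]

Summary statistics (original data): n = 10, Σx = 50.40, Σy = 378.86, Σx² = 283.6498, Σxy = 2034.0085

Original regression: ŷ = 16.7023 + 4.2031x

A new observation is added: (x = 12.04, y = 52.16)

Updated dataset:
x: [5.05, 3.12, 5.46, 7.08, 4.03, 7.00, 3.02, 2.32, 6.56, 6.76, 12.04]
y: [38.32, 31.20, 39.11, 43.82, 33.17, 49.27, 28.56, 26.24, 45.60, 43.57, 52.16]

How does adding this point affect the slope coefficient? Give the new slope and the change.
Adding the point moves β₁ from 4.2031 to 2.9036, i.e. it decreases by 1.2995 (-30.9%).

The new point has HIGH LEVERAGE: x = 12.04 is far from the original mean x̄ = 50.40/10 ≈ 5.04 (original range [2.32, 7.08]).

Step 1: Update the sums with the new point (n goes from 10 to 11)
Σx  = 50.40 + 12.04 = 62.44
Σy  = 378.86 + 52.16 = 431.02
Σx² = 283.6498 + 12.04² = 283.6498 + 144.9616 = 428.6114
Σxy = 2034.0085 + 12.04×52.16 = 2034.0085 + 628.0064 = 2662.0149

Step 2: Recompute the slope with b₁ = (nΣxy − ΣxΣy) / (nΣx² − (Σx)²)
Numerator   = 11×2662.0149 − 62.44×431.02 = 29282.1639 − 26912.8888 = 2369.2751
Denominator = 11×428.6114 − 62.44² = 4714.7254 − 3898.7536 = 815.9718
b₁(new) = 2369.2751 / 815.9718 = 2.9036

(Same formula on the original sums: (10×2034.0085 − 50.40×378.86) / (10×283.6498 − 50.40²) = 1245.5410 / 296.3380 = 4.2031, matching the given fit.)

Step 3: Change in slope
Δβ₁ = 2.9036 − 4.2031 = -1.2995
Relative change = -1.2995 / 4.2031 × 100% = -30.9%
→ the slope decreases when the point is added.

A high-leverage point only changes the slope if it is off the original line; here y = 52.16 is below the original trend, so the slope decreases.
In practice: examine leverage (hᵢ) and Cook's distance rather than deleting it automatically; investigate whether it comes from the same population as the rest of the sample.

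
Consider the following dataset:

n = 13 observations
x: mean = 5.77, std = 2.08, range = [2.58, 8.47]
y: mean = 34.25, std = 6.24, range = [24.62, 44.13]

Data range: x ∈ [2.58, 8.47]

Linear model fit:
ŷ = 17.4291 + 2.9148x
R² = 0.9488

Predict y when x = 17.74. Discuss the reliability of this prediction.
The equation gives ŷ = 69.1377; however x = 17.74 is 9.27 units above the observed range, so this extrapolated value should not be trusted.

Prediction calculation:
ŷ = 17.4291 + 2.9148 × 17.74
ŷ = 69.1377

Reliability:
- Data range: x ∈ [2.58, 8.47]
- Prediction point: x = 17.74 is 9.27 units above the observed range → this is EXTRAPOLATION, not interpolation

Why that matters here:
- There are no observations near this x to validate the fitted line there
- R² describes fit only over the sampled x values; it says nothing about behaviour beyond them

A defensible statement: 'if the linear trend continued to x = 17.74, y would be about 69.1377' — the premise is untested.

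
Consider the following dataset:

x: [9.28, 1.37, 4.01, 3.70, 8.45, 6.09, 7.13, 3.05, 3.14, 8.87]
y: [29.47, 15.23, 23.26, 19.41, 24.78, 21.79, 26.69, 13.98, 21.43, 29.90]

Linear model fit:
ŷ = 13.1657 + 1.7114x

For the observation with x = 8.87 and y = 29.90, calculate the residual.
Residual = 1.5542

The residual is the difference between the actual value and the predicted value:

Residual = y - ŷ

Step 1: Calculate predicted value
ŷ = 13.1657 + 1.7114 × 8.87
ŷ = 28.3458

Step 2: Calculate residual
Residual = 29.90 - 28.3458
Residual = 1.5542

Interpretation: the model underestimates the actual value by 1.5542 at this point (positive residual → observation lies above the fitted line).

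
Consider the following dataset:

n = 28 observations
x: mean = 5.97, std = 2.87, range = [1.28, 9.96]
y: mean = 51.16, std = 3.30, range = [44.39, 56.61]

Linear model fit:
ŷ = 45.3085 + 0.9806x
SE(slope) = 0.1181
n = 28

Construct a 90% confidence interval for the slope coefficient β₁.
The 90% CI for β₁ is (0.7792, 1.1820)

Confidence interval for the slope:

The 90% CI for β₁ is: β̂₁ ± t*(α/2, n-2) × SE(β̂₁)

Step 1: Find critical t-value
- Confidence level = 0.9
- Degrees of freedom = n - 2 = 28 - 2 = 26
- t*(α/2, 26) = 1.7056

Step 2: Calculate margin of error
Margin = 1.7056 × 0.1181 = 0.2014

Step 3: Construct interval
CI = 0.9806 ± 0.2014
CI = (0.7792, 1.1820)

Interpretation: We are 90% confident that the true slope β₁ lies between 0.7792 and 1.1820.
Since 0 is outside the interval, a two-sided test at α = 0.10 would reject H₀: β₁ = 0.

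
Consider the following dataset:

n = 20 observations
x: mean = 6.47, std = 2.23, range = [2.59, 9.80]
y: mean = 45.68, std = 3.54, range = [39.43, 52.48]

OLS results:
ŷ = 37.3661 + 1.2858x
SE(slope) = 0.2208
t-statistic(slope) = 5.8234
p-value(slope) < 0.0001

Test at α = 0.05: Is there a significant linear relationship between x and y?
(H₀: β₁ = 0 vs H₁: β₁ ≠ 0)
Since p-value < 0.0001 < α = 0.05, reject H₀ — the slope is significantly different from 0.

Hypothesis test for the slope coefficient:

H₀: β₁ = 0 (no linear relationship)
H₁: β₁ ≠ 0 (linear relationship exists)

Test statistic: t = β̂₁ / SE(β̂₁) = 1.2858 / 0.2208 = 5.8234

p < 0.0001: how often a slope estimate this far from 0 (in SE units) would arise by chance if β₁ were truly 0.

Decision rule: reject H₀ if p-value < α.
p-value < 0.0001 < α = 0.05 → reject H₀.

At α = 0.05 the data do provide convincing evidence of a nonzero slope.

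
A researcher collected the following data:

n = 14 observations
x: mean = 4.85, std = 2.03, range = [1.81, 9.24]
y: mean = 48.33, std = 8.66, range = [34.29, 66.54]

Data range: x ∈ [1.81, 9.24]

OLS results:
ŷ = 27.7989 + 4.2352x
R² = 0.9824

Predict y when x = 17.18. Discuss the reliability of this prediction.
The equation gives ŷ = 100.5596; however x = 17.18 is 7.94 units above the observed range, so this extrapolated value should not be trusted.

Prediction calculation:
ŷ = 27.7989 + 4.2352 × 17.18
ŷ = 100.5596

Reliability:
- Data range: x ∈ [1.81, 9.24]
- Prediction point: x = 17.18 is 7.94 units above the observed range → this is EXTRAPOLATION, not interpolation

Why that matters here:
- There are no observations near this x to validate the fitted line there
- The standard error of prediction grows with (x − x̄)², and x = 17.18 is far from x̄ = 4.85
- Real relationships often flatten, saturate, or turn nonlinear at extremes

Report the number if required, but flag clearly that it is an extrapolation.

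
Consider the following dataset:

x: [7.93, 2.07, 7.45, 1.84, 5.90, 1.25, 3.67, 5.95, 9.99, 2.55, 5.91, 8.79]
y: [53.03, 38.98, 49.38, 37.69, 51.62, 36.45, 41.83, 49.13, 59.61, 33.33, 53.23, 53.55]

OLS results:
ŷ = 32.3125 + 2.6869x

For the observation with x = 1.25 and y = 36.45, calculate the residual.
Residual = 0.7789

The residual is the difference between the actual value and the predicted value:

Residual = y - ŷ

Step 1: Calculate predicted value
ŷ = 32.3125 + 2.6869 × 1.25
ŷ = 35.6711

Step 2: Calculate residual
Residual = 36.45 - 35.6711
Residual = 0.7789

Interpretation: the model underestimates the actual value by 0.7789 at this point (positive residual → observation lies above the fitted line).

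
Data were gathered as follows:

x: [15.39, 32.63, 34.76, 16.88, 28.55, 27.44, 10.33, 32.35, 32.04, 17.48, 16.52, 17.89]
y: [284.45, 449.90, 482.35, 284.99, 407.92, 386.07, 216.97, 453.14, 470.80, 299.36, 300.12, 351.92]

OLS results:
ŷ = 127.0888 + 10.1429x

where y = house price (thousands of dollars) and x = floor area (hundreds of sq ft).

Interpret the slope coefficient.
For each additional hundred sq ft of floor area, predicted house price increases by approximately 10.1429 thousand dollars.

β₁ = 10.1429 is the change in predicted house price (thousand dollars) per additional hundred sq ft of floor area.

Interpretation:
- Floor area up by 1 hundred sq ft → predicted house price increases by 10.1429 thousand dollars
- The effect is assumed constant over the observed range of x (linearity)

(β₀ = 127.0888 is the fitted value at x = 0 and is not part of the slope interpretation.)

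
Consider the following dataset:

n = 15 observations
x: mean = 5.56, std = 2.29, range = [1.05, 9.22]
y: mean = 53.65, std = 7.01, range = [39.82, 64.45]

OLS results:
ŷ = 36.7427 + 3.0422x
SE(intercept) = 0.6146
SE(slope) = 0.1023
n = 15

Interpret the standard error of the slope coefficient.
The slope 3.0422 is pinned down to within about ±0.1023 (one SE) by these data — relative uncertainty 3.4%, i.e. precise.

What SE measures:
- The standard error quantifies the sampling variability of the coefficient estimate
- It is the estimated standard deviation of β̂₁ across hypothetical repeated samples of the same size
- Smaller SE → more precise estimate

Relative precision:
- SE / |β̂₁| = 0.1023 / 3.0422 = 3.4%
- Rule of thumb (under 20%: precise; 20% to under 50%: moderately precise; 50% or more: imprecise) → precise

Rough 95% range (±2 SE): 3.0422 ± 0.2046 → (2.8376, 3.2468).

What drives SE(β̂₁): wider spread of x values → smaller SE; larger n (here n = 15) → smaller SE; more residual scatter → larger SE.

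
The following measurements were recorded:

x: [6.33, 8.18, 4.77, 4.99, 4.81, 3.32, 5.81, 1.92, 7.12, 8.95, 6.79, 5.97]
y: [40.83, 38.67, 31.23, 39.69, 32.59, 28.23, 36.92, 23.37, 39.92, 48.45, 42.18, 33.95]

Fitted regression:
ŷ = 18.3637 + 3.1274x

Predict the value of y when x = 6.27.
ŷ = 37.9725

To predict y for x = 6.27, substitute into the regression equation:

ŷ = 18.3637 + 3.1274 × 6.27
ŷ = 18.3637 + 19.6088
ŷ = 37.9725

This is the fitted mean response at that x — an individual observation would come with a wider prediction interval.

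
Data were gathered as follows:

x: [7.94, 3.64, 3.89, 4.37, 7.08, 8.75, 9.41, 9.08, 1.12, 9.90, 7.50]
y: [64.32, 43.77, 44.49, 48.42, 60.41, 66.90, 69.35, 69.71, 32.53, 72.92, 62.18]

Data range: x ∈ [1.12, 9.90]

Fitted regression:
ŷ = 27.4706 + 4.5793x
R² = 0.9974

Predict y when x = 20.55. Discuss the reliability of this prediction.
The equation gives ŷ = 121.5752; however x = 20.55 is 10.65 units above the observed range, so this extrapolated value should not be trusted.

Prediction calculation:
ŷ = 27.4706 + 4.5793 × 20.55
ŷ = 121.5752

Reliability:
- Data range: x ∈ [1.12, 9.90]
- Prediction point: x = 20.55 is 10.65 units above the observed range → this is EXTRAPOLATION, not interpolation

Why that matters here:
- There are no observations near this x to validate the fitted line there
- R² describes fit only over the sampled x values; it says nothing about behaviour beyond them
- The linear relationship may not hold outside the observed range

Report the number if required, but flag clearly that it is an extrapolation.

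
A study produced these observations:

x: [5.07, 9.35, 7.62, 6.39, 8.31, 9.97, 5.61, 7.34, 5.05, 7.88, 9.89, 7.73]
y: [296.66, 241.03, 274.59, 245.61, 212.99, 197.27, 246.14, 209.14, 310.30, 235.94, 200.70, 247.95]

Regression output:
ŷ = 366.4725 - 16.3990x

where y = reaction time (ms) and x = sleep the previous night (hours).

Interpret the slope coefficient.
On average, reaction time is about 16.3990 ms lower for every extra hour of sleep.

The slope β₁ = -16.3990 gives the rate at which the fitted reaction time changes with sleep.

Interpretation:
- Sleep up by 1 hour → predicted reaction time decreases by 16.3990 ms
- This is a linear approximation: the same per-unit change is assumed across the whole observed x range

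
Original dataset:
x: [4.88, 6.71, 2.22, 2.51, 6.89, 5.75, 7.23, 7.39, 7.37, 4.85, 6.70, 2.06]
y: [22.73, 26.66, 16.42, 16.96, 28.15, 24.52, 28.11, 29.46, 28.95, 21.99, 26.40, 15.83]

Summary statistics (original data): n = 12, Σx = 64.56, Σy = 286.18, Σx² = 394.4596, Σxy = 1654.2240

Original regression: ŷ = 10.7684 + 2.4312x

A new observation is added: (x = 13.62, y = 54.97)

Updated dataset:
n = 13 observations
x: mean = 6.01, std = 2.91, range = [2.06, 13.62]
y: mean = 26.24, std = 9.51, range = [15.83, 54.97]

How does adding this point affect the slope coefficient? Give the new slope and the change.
The slope changes from 2.4312 to 3.1993 (change of +0.7681, or +31.6%).

x = 13.62 lies well outside the original x-range [2.06, 7.39] (x̄ ≈ 5.38), so this observation has high leverage and can move the slope substantially.

Step 1: Update the sums with the new point (n goes from 12 to 13)
Σx  = 64.56 + 13.62 = 78.18
Σy  = 286.18 + 54.97 = 341.15
Σx² = 394.4596 + 13.62² = 394.4596 + 185.5044 = 579.9640
Σxy = 1654.2240 + 13.62×54.97 = 1654.2240 + 748.6914 = 2402.9154

Step 2: Recompute the slope with b₁ = (nΣxy − ΣxΣy) / (nΣx² − (Σx)²)
Numerator   = 13×2402.9154 − 78.18×341.15 = 31237.9002 − 26671.1070 = 4566.7932
Denominator = 13×579.9640 − 78.18² = 7539.5320 − 6112.1124 = 1427.4196
b₁(new) = 4566.7932 / 1427.4196 = 3.1993

(Same formula on the original sums: (12×1654.2240 − 64.56×286.18) / (12×394.4596 − 64.56²) = 1374.9072 / 565.5216 = 2.4312, matching the given fit.)

Step 3: Change in slope
Δβ₁ = 3.1993 − 2.4312 = +0.7681
Relative change = +0.7681 / 2.4312 × 100% = +31.6%
→ the slope increases when the point is added.

A high-leverage point only changes the slope if it is off the original line; here y = 54.97 is above the original trend, so the slope increases.
In practice: examine leverage (hᵢ) and Cook's distance rather than deleting it automatically; investigate whether it comes from the same population as the rest of the sample.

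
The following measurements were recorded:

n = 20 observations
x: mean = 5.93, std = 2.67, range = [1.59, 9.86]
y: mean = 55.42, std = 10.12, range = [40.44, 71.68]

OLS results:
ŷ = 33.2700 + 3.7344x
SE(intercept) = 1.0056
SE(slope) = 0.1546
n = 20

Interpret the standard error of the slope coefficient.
SE(slope) = 0.1546 measures the uncertainty in the estimated slope. The coefficient is estimated precisely (SE/|β̂₁| = 4.1%).

SE(β̂₁) = s / √Sxx, where s is the residual standard deviation and Sxx = Σ(x − x̄)². It is the yardstick for how far β̂₁ = 3.7344 could plausibly be from the true slope.

Relative precision:
- SE / |β̂₁| = 0.1546 / 3.7344 = 4.1%
- Rule of thumb (under 20%: precise; 20% to under 50%: moderately precise; 50% or more: imprecise) → precise

Link to interval estimation: a confidence interval for β₁ is β̂₁ ± t* × 0.1546, so SE sets the half-width per unit of t*.

What drives SE(β̂₁): more residual scatter → larger SE.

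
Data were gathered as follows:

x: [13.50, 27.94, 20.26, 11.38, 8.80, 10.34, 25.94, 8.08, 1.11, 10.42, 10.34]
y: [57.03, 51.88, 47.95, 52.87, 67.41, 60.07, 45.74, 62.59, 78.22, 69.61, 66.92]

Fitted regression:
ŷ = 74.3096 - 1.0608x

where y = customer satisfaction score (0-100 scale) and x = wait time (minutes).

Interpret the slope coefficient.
On average, satisfaction score is about 1.0608 points lower for every extra minute of wait time.

β₁ = -1.0608 is the change in predicted satisfaction score (points) per additional minute of wait time.

Interpretation:
- Wait time up by 1 minute → predicted satisfaction score decreases by 1.0608 points
- The effect is assumed constant over the observed range of x (linearity)
- The sign (−) gives the direction; the magnitude 1.0608 gives the size of the effect per minute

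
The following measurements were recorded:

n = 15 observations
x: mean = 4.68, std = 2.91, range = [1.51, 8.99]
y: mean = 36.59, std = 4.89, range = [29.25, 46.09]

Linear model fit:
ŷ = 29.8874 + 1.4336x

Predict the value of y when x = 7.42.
ŷ = 40.5247

x = 7.42 lies inside the observed range [1.51, 8.99], so the fitted equation applies directly:

ŷ = 29.8874 + 1.4336 × 7.42
ŷ = 29.8874 + 10.6373
ŷ = 40.5247

This is the fitted mean response at that x — an individual observation would come with a wider prediction interval.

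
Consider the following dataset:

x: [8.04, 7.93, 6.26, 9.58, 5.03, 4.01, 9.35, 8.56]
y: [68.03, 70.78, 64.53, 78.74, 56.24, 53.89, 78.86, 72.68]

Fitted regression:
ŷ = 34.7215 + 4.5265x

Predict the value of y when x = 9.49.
ŷ = 77.6780

To predict y for x = 9.49, substitute into the regression equation:

ŷ = 34.7215 + 4.5265 × 9.49
ŷ = 34.7215 + 42.9565
ŷ = 77.6780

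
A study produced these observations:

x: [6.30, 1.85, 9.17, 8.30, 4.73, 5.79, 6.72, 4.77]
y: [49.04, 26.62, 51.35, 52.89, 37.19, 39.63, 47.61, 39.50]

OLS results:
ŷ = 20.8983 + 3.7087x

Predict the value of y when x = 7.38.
ŷ = 48.2685

Plug x = 7.38 into the fitted line:

ŷ = 20.8983 + 3.7087 × 7.38
ŷ = 20.8983 + 27.3702
ŷ = 48.2685

This is a point prediction; actual observations scatter around it by roughly the residual standard deviation.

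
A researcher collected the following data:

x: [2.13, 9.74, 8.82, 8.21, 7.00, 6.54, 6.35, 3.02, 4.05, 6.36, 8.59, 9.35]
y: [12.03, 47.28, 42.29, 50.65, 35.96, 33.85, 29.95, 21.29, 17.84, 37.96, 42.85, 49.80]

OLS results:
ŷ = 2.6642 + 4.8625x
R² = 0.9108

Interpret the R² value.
About 91.08% of the variability in y is accounted for by the regression on x (R² = 0.9108) — a strong linear fit.

R² (coefficient of determination) measures the proportion of variance in y explained by the regression model.

Here R² = 0.9108:
- Explained: 91.08% of the variation in y
- Unexplained (residual): 100% − 91.08% = 8.92%
- Rule of thumb (below 0.3 weak; 0.3 to below 0.7 moderate; 0.7 and above strong) → strong

Note: R² never decreases when predictors are added, so it should not be used alone to compare models of different size.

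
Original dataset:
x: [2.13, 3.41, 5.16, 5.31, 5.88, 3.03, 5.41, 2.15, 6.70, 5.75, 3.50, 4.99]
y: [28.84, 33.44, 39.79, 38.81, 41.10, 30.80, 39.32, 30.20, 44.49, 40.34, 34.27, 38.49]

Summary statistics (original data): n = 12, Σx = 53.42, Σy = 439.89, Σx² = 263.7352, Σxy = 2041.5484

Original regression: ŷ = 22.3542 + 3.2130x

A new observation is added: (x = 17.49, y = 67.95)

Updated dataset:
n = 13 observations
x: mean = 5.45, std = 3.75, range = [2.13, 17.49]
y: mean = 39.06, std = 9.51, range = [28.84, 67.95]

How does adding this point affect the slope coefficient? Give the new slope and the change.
New slope β₁ = 2.5153 versus 3.2130 before: a change of -0.6977 (-21.7%).

The new point has HIGH LEVERAGE: x = 17.49 is far from the original mean x̄ = 53.42/12 ≈ 4.45 (original range [2.13, 6.70]).

Step 1: Update the sums with the new point (n goes from 12 to 13)
Σx  = 53.42 + 17.49 = 70.91
Σy  = 439.89 + 67.95 = 507.84
Σx² = 263.7352 + 17.49² = 263.7352 + 305.9001 = 569.6353
Σxy = 2041.5484 + 17.49×67.95 = 2041.5484 + 1188.4455 = 3229.9939

Step 2: Recompute the slope with b₁ = (nΣxy − ΣxΣy) / (nΣx² − (Σx)²)
Numerator   = 13×3229.9939 − 70.91×507.84 = 41989.9207 − 36010.9344 = 5978.9863
Denominator = 13×569.6353 − 70.91² = 7405.2589 − 5028.2281 = 2377.0308
b₁(new) = 5978.9863 / 2377.0308 = 2.5153

(Same formula on the original sums: (12×2041.5484 − 53.42×439.89) / (12×263.7352 − 53.42²) = 999.6570 / 311.1260 = 3.2130, matching the given fit.)

Step 3: Change in slope
Δβ₁ = 2.5153 − 3.2130 = -0.6977
Relative change = -0.6977 / 3.2130 × 100% = -21.7%
→ the slope decreases when the point is added.

Because the point sits below the extension of the original line at a high-leverage x, it tilts the fit down.
In practice: examine leverage (hᵢ) and Cook's distance rather than deleting it automatically; investigate whether it comes from the same population as the rest of the sample.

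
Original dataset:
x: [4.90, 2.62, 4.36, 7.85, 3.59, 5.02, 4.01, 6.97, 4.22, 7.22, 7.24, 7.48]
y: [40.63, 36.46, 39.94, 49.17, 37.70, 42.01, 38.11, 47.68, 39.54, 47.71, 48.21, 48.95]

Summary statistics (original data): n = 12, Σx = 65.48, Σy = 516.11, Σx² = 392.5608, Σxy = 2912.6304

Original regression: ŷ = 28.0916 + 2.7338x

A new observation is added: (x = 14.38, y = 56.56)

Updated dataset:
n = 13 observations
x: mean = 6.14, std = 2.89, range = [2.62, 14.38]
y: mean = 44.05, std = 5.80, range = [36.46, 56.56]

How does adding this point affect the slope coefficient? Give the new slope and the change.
Adding the point moves β₁ from 2.7338 to 1.9126, i.e. it decreases by 0.8212 (-30.0%).

The new point has HIGH LEVERAGE: x = 14.38 is far from the original mean x̄ = 65.48/12 ≈ 5.46 (original range [2.62, 7.85]).

Step 1: Update the sums with the new point (n goes from 12 to 13)
Σx  = 65.48 + 14.38 = 79.86
Σy  = 516.11 + 56.56 = 572.67
Σx² = 392.5608 + 14.38² = 392.5608 + 206.7844 = 599.3452
Σxy = 2912.6304 + 14.38×56.56 = 2912.6304 + 813.3328 = 3725.9632

Step 2: Recompute the slope with b₁ = (nΣxy − ΣxΣy) / (nΣx² − (Σx)²)
Numerator   = 13×3725.9632 − 79.86×572.67 = 48437.5216 − 45733.4262 = 2704.0954
Denominator = 13×599.3452 − 79.86² = 7791.4876 − 6377.6196 = 1413.8680
b₁(new) = 2704.0954 / 1413.8680 = 1.9126

(Same formula on the original sums: (12×2912.6304 − 65.48×516.11) / (12×392.5608 − 65.48²) = 1156.6820 / 423.0992 = 2.7338, matching the given fit.)

Step 3: Change in slope
Δβ₁ = 1.9126 − 2.7338 = -0.8212
Relative change = -0.8212 / 2.7338 × 100% = -30.0%
→ the slope decreases when the point is added.

Because the point sits below the extension of the original line at a high-leverage x, it tilts the fit down.
In practice: check such a point for data-entry or measurement error; refit with and without it and report both if conclusions differ.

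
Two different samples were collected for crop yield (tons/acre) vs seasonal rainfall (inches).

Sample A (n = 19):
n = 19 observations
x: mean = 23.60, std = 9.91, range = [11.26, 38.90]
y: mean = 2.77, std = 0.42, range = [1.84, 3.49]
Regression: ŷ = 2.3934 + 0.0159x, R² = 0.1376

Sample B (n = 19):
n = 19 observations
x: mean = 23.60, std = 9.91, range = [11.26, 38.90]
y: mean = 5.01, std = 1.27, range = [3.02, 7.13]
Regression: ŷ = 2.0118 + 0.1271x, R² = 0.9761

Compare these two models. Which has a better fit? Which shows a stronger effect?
Model B has the better fit (R² = 0.9761 vs 0.1376). Model B shows the stronger effect (|β₁| = 0.1271 vs 0.0159).

Model Comparison:

Fit — compare R²:
- Model A: R² = 0.1376 → 13.76% of variance in crop yield explained
- Model B: R² = 0.9761 → 97.61% of variance in crop yield explained
- 0.9761 > 0.1376 → Model B has the better fit

Effect size (slope magnitude):
- Model A: β₁ = 0.0159 → predicted crop yield rises 0.0159 tons/acre per additional inch of rainfall
- Model B: β₁ = 0.1271 → predicted crop yield rises 0.1271 tons/acre per additional inch of rainfall
- |0.0159| < |0.1271| → Model B shows the stronger marginal effect

Notes:
- R² measures how tightly points cluster around the line; β₁ measures how steep the line is — they answer different questions.
- A steeper slope doesn't make a better model if the scatter around the line is large.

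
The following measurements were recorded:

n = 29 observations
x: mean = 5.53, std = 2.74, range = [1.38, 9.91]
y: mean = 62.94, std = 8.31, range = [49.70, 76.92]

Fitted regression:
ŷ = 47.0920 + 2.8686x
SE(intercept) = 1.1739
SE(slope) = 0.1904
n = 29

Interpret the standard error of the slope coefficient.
SE(slope) = 0.1904 measures the uncertainty in the estimated slope. The coefficient is estimated precisely (SE/|β̂₁| = 6.6%).

What SE measures:
- The standard error quantifies the sampling variability of the coefficient estimate
- It is the estimated standard deviation of β̂₁ across hypothetical repeated samples of the same size
- Smaller SE → more precise estimate

Relative precision:
- SE / |β̂₁| = 0.1904 / 2.8686 = 6.6%
- Rule of thumb (under 20%: precise; 20% to under 50%: moderately precise; 50% or more: imprecise) → precise

Rough 95% range (±2 SE): 2.8686 ± 0.3808 → (2.4878, 3.2494).

What drives SE(β̂₁): more residual scatter → larger SE; wider spread of x values → smaller SE; larger n (here n = 29) → smaller SE.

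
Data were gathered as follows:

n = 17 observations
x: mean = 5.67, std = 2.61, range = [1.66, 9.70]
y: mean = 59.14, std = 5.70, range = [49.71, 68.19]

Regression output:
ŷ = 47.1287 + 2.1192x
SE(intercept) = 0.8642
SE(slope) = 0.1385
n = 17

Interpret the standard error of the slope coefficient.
SE(β̂₁) = 0.1385 is the estimated standard deviation of the slope estimate across repeated samples; relative to β̂₁ = 2.1192 that is 6.5%, a precise estimate.

What SE measures:
- The standard error quantifies the sampling variability of the coefficient estimate
- It is the estimated standard deviation of β̂₁ across hypothetical repeated samples of the same size
- Smaller SE → more precise estimate

Relative precision:
- SE / |β̂₁| = 0.1385 / 2.1192 = 6.5%
- Rule of thumb (under 20%: precise; 20% to under 50%: moderately precise; 50% or more: imprecise) → precise

Rough 95% range (±2 SE): 2.1192 ± 0.2770 → (1.8422, 2.3962).

What drives SE(β̂₁): larger n (here n = 17) → smaller SE; more residual scatter → larger SE.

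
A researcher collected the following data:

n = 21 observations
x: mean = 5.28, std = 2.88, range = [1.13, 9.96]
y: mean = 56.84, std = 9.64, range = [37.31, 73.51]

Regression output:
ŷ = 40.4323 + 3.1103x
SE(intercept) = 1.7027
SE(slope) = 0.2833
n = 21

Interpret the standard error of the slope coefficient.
SE(β̂₁) = 0.2833 is the estimated standard deviation of the slope estimate across repeated samples; relative to β̂₁ = 3.1103 that is 9.1%, a precise estimate.

SE(β̂₁) = s / √Sxx, where s is the residual standard deviation and Sxx = Σ(x − x̄)². It is the yardstick for how far β̂₁ = 3.1103 could plausibly be from the true slope.

Relative precision:
- SE / |β̂₁| = 0.2833 / 3.1103 = 9.1%
- Rule of thumb (under 20%: precise; 20% to under 50%: moderately precise; 50% or more: imprecise) → precise

Link to interval estimation: a confidence interval for β₁ is β̂₁ ± t* × 0.2833, so SE sets the half-width per unit of t*.

What drives SE(β̂₁): wider spread of x values → smaller SE; larger n (here n = 21) → smaller SE.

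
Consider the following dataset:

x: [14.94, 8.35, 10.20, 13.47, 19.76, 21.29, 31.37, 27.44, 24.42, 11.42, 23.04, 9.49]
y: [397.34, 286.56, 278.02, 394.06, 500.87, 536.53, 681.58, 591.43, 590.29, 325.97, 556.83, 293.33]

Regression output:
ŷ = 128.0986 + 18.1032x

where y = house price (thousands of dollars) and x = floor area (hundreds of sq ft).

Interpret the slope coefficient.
An increase of one hundred sq ft in floor area is associated with a 18.1032 thousand dollars increase in predicted house price.

The slope β₁ = 18.1032 gives the rate at which the fitted house price changes with floor area.

Interpretation:
- Floor area up by 1 hundred sq ft → predicted house price increases by 18.1032 thousand dollars
- The effect is assumed constant over the observed range of x (linearity)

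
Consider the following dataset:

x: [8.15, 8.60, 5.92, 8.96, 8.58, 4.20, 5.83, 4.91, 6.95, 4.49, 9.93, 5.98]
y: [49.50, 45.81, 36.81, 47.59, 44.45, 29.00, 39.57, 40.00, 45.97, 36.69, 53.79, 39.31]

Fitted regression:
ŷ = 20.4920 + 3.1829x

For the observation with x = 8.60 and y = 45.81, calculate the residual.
Residual = -2.0549

The residual is the difference between the actual value and the predicted value:

Residual = y - ŷ

Step 1: Calculate predicted value
ŷ = 20.4920 + 3.1829 × 8.60
ŷ = 47.8649

Step 2: Calculate residual
Residual = 45.81 - 47.8649
Residual = -2.0549

Interpretation: the model overestimates the actual value by 2.0549 at this point (negative residual → observation lies below the fitted line).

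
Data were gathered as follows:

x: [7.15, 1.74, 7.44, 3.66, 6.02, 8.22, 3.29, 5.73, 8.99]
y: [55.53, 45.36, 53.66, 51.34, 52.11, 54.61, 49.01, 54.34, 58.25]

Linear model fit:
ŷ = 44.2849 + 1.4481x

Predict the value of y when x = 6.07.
ŷ = 53.0749

To predict y for x = 6.07, substitute into the regression equation:

ŷ = 44.2849 + 1.4481 × 6.07
ŷ = 44.2849 + 8.7900
ŷ = 53.0749

This is a point prediction; actual observations scatter around it by roughly the residual standard deviation.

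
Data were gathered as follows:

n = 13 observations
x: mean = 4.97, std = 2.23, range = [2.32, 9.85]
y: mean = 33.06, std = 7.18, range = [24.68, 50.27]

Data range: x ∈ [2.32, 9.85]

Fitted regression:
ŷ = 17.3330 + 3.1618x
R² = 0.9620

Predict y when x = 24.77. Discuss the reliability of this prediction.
ŷ = 95.6508, but this is extrapolation (above the data range [2.32, 9.85]) and may be unreliable.

Prediction calculation:
ŷ = 17.3330 + 3.1618 × 24.77
ŷ = 95.6508

Reliability:
- Data range: x ∈ [2.32, 9.85]
- Prediction point: x = 24.77 is 14.92 units above the observed range → this is EXTRAPOLATION, not interpolation

Why that matters here:
- R² describes fit only over the sampled x values; it says nothing about behaviour beyond them
- There are no observations near this x to validate the fitted line there
- Real relationships often flatten, saturate, or turn nonlinear at extremes

The R² = 0.9620 only validates the fit within [2.32, 9.85]; treat ŷ = 95.6508 with caution.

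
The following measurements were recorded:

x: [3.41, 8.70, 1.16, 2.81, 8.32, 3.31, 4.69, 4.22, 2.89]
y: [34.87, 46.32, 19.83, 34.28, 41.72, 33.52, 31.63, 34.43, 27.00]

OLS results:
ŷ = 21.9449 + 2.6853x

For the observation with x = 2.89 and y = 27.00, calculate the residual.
Residual = -2.7054

The residual is the difference between the actual value and the predicted value:

Residual = y - ŷ

Step 1: Calculate predicted value
ŷ = 21.9449 + 2.6853 × 2.89
ŷ = 29.7054

Step 2: Calculate residual
Residual = 27.00 - 29.7054
Residual = -2.7054

Sign check: y < ŷ, so the point is below the line and the fit overestimates here.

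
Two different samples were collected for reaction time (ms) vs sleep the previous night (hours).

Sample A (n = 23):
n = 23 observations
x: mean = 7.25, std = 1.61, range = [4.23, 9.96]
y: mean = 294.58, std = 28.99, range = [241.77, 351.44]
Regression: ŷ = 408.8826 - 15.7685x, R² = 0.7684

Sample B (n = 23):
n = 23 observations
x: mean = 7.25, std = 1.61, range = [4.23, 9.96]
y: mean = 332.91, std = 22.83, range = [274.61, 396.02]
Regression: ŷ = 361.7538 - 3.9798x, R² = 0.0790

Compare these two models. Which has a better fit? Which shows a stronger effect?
Model A has the better fit (R² = 0.7684 vs 0.0790). Model A shows the stronger effect (|β₁| = 15.7685 vs 3.9798).

Model Comparison:

Which explains more variance? (R²)
- Model A: R² = 0.7684 → 76.84% of variance in reaction time explained
- Model B: R² = 0.0790 → 7.90% of variance in reaction time explained
- 0.7684 > 0.0790 → Model A has the better fit

Which has the larger per-hour effect? (|β₁|)
- Model A: β₁ = -15.7685 → predicted reaction time falls 15.7685 ms per additional hour of sleep
- Model B: β₁ = -3.9798 → predicted reaction time falls 3.9798 ms per additional hour of sleep
- |-15.7685| > |-3.9798| → Model A shows the stronger marginal effect

Note: A better fit (higher R²) doesn't necessarily mean a more important relationship.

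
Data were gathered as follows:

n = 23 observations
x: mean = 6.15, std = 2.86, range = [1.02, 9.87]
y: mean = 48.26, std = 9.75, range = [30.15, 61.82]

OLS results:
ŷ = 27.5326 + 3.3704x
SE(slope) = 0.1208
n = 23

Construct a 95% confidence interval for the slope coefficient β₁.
The 95% CI for β₁ is (3.1192, 3.6216)

Confidence interval for the slope:

The 95% CI for β₁ is: β̂₁ ± t*(α/2, n-2) × SE(β̂₁)

Step 1: Find critical t-value
- Confidence level = 0.95
- Degrees of freedom = n - 2 = 23 - 2 = 21
- t*(α/2, 21) = 2.0796

Step 2: Calculate margin of error
Margin = 2.0796 × 0.1208 = 0.2512

Step 3: Construct interval
CI = 3.3704 ± 0.2512
CI = (3.1192, 3.6216)

Interpretation: intervals built this way capture the true β₁ in 95% of repeated samples; here the plausible range for the per-unit effect of x on y is 3.1192 to 3.6216.
Since 0 is outside the interval, a two-sided test at α = 0.05 would reject H₀: β₁ = 0.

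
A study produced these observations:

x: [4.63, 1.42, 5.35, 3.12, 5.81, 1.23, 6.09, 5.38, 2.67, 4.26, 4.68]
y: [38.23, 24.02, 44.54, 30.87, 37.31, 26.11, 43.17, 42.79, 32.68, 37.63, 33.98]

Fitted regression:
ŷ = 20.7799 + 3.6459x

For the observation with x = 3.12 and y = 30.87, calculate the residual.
Residual = -1.2851

The residual is the difference between the actual value and the predicted value:

Residual = y - ŷ

Step 1: Calculate predicted value
ŷ = 20.7799 + 3.6459 × 3.12
ŷ = 32.1551

Step 2: Calculate residual
Residual = 30.87 - 32.1551
Residual = -1.2851

Sign check: y < ŷ, so the point is below the line and the fit overestimates here.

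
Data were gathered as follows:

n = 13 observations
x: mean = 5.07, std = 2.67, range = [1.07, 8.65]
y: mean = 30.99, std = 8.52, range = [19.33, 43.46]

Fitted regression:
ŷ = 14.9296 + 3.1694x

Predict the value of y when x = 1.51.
ŷ = 19.7154

To predict y for x = 1.51, substitute into the regression equation:

ŷ = 14.9296 + 3.1694 × 1.51
ŷ = 14.9296 + 4.7858
ŷ = 19.7154

This is the fitted mean response at that x — an individual observation would come with a wider prediction interval.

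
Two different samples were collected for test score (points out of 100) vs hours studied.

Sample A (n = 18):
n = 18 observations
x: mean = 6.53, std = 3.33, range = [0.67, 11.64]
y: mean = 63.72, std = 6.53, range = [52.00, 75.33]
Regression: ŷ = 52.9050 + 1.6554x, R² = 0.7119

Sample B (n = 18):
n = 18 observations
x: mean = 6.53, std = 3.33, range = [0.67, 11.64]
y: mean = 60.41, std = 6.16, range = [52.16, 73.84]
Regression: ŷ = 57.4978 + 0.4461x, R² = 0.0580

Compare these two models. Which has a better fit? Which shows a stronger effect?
Model A has the better fit (R² = 0.7119 vs 0.0580). Model A shows the stronger effect (|β₁| = 1.6554 vs 0.4461).

Model Comparison:

Which explains more variance? (R²)
- Model A: R² = 0.7119 → 71.19% of variance in test score explained
- Model B: R² = 0.0580 → 5.80% of variance in test score explained
- 0.7119 > 0.0580 → Model A has the better fit

Strength of effect — compare |β₁|:
- Model A: β₁ = 1.6554 → predicted test score rises 1.6554 points per additional hour of study time
- Model B: β₁ = 0.4461 → predicted test score rises 0.4461 points per additional hour of study time
- |1.6554| > |0.4461| → Model A shows the stronger marginal effect

Note: A steeper slope doesn't make a better model if the scatter around the line is large.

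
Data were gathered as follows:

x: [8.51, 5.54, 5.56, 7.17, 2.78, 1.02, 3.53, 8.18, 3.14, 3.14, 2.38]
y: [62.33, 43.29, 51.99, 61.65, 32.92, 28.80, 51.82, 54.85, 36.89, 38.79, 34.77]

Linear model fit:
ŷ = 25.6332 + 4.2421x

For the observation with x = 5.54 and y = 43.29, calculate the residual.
Residual = -5.8444

The residual is the difference between the actual value and the predicted value:

Residual = y - ŷ

Step 1: Calculate predicted value
ŷ = 25.6332 + 4.2421 × 5.54
ŷ = 49.1344

Step 2: Calculate residual
Residual = 43.29 - 49.1344
Residual = -5.8444

Sign check: y < ŷ, so the point is below the line and the fit overestimates here.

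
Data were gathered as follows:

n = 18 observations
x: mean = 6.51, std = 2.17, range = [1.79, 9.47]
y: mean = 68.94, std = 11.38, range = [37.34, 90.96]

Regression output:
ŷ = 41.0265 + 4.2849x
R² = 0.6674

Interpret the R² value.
R² = 0.6674 means 66.74% of the variation in y is explained by the linear relationship with x. This indicates a moderate fit.

The coefficient of determination R² is the fraction of the total variation in y that the fitted line accounts for.

Here R² = 0.6674:
- Explained: 66.74% of the variation in y
- Unexplained (residual): 100% − 66.74% = 33.26%
- Rule of thumb (below 0.3 weak; 0.3 to below 0.7 moderate; 0.7 and above strong) → moderate

Note: R² says nothing about causation, and a high R² does not by itself mean the linear form is appropriate — check the residuals.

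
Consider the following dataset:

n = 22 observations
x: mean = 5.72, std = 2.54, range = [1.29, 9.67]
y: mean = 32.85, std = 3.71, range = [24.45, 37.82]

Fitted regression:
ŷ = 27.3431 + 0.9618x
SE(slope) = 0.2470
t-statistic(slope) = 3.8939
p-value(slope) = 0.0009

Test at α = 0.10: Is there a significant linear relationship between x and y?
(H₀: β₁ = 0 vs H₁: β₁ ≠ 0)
p-value = 0.0009 < α = 0.10, so we reject H₀. The relationship is significant.

Hypothesis test for the slope coefficient:

H₀: β₁ = 0 (no linear relationship)
H₁: β₁ ≠ 0 (linear relationship exists)

Test statistic: t = β̂₁ / SE(β̂₁) = 0.9618 / 0.2470 = 3.8939

p = 0.0009: how often a slope estimate this far from 0 (in SE units) would arise by chance if β₁ were truly 0.

Decision rule: reject H₀ if p-value < α.
p-value = 0.0009 < α = 0.10 → reject H₀.

At α = 0.10 the data do provide convincing evidence of a nonzero slope.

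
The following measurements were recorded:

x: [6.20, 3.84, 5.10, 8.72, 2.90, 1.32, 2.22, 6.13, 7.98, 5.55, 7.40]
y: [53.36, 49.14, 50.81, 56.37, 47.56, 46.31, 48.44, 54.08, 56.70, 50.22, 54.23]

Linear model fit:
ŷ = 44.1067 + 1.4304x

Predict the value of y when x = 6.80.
ŷ = 53.8334

Plug x = 6.80 into the fitted line:

ŷ = 44.1067 + 1.4304 × 6.80
ŷ = 44.1067 + 9.7267
ŷ = 53.8334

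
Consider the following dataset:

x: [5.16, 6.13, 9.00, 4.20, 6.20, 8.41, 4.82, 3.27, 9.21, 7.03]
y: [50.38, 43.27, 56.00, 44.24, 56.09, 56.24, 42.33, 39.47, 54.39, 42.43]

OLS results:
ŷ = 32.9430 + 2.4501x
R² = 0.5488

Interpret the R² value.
About 54.88% of the variability in y is accounted for by the regression on x (R² = 0.5488) — a moderate linear fit.

R² = 1 − SS_res/SS_tot compares the residual scatter to the total scatter of y about its mean.

Here R² = 0.5488:
- Explained: 54.88% of the variation in y
- Unexplained (residual): 100% − 54.88% = 45.12%
- Rule of thumb (below 0.3 weak; 0.3 to below 0.7 moderate; 0.7 and above strong) → moderate

Calculation: R² = 1 − (SS_res / SS_tot), where SS_res is the sum of squared residuals and SS_tot the total sum of squares.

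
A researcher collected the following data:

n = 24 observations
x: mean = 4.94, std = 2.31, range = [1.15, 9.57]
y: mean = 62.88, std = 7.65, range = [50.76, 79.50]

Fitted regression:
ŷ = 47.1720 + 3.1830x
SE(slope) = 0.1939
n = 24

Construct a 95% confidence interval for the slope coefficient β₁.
The 95% CI for β₁ is (2.7809, 3.5851)

Confidence interval for the slope:

The 95% CI for β₁ is: β̂₁ ± t*(α/2, n-2) × SE(β̂₁)

Step 1: Find critical t-value
- Confidence level = 0.95
- Degrees of freedom = n - 2 = 24 - 2 = 22
- t*(α/2, 22) = 2.0739

Step 2: Calculate margin of error
Margin = 2.0739 × 0.1939 = 0.4021

Step 3: Construct interval
CI = 3.1830 ± 0.4021
CI = (2.7809, 3.5851)

Interpretation: each one-unit increase in x is associated with a change in mean y of between 2.7809 and 3.5851, with 95% confidence.
Both endpoints are positive, so the data support a genuinely positive slope at this confidence level.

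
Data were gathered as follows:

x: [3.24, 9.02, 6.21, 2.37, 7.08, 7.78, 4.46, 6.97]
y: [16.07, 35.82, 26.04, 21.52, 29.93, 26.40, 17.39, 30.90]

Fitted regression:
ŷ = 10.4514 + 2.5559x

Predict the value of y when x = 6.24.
ŷ = 26.4002

x = 6.24 lies inside the observed range [2.37, 9.02], so the fitted equation applies directly:

ŷ = 10.4514 + 2.5559 × 6.24
ŷ = 10.4514 + 15.9488
ŷ = 26.4002

This is a point prediction; actual observations scatter around it by roughly the residual standard deviation.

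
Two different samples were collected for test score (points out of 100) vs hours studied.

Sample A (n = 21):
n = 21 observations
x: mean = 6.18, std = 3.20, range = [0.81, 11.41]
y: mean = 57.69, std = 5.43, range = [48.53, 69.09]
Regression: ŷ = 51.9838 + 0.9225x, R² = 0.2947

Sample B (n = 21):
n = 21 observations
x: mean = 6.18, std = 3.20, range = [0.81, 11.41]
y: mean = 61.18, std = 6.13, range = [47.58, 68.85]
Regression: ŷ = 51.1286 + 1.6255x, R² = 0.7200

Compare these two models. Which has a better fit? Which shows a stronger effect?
Model B has the better fit (R² = 0.7200 vs 0.2947). Model B shows the stronger effect (|β₁| = 1.6255 vs 0.9225).

Model Comparison:

Which explains more variance? (R²)
- Model A: R² = 0.2947 → 29.47% of variance in test score explained
- Model B: R² = 0.7200 → 72.00% of variance in test score explained
- 0.7200 > 0.2947 → Model B has the better fit

Which has the larger per-hour effect? (|β₁|)
- Model A: β₁ = 0.9225 → predicted test score rises 0.9225 points per additional hour of study time
- Model B: β₁ = 1.6255 → predicted test score rises 1.6255 points per additional hour of study time
- |0.9225| < |1.6255| → Model B shows the stronger marginal effect

Note: A better fit (higher R²) doesn't necessarily mean a more important relationship.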